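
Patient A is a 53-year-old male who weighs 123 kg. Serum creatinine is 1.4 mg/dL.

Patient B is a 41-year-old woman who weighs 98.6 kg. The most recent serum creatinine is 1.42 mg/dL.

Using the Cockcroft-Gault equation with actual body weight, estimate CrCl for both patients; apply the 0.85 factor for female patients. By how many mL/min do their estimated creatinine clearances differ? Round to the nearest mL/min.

Patient A: CrCl = (140 − 53) × 123 / (72 × 1.4) = 10701.0 / 100.80 ≈ 106.2 mL/min
Patient B: CrCl = (140 − 41) × 98.6 / (72 × 1.42) × 0.85 = 9761.4 / 102.24 × 0.85 ≈ 81.2 mL/min
|106.2 − 81.2| = 25.0 mL/min

25 mL/min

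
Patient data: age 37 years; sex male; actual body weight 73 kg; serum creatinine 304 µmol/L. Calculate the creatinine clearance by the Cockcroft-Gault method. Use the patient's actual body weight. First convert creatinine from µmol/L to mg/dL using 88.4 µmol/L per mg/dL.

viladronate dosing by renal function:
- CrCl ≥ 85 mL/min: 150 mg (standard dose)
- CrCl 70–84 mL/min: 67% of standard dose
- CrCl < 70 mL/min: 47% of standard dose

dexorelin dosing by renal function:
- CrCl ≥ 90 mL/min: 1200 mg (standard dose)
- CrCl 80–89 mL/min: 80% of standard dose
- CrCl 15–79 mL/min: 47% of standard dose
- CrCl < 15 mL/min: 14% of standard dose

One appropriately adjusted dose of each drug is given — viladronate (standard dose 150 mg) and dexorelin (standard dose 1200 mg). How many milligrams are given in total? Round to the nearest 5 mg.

635 mg

SCr = 304 / 88.4 = 3.439 mg/dL
CrCl = (140 − 37) × 73 / (72 × 3.439) = 7519.0 / 247.61 ≈ 30.4 mL/min
CrCl ≈ 30 mL/min.
viladronate: < 70 mL/min → 47% of 150 mg = 70.5 mg.
dexorelin: 15–79 mL/min → 47% of 1200 mg = 564 mg.
Total = 70.5 + 564 = 634.5 mg.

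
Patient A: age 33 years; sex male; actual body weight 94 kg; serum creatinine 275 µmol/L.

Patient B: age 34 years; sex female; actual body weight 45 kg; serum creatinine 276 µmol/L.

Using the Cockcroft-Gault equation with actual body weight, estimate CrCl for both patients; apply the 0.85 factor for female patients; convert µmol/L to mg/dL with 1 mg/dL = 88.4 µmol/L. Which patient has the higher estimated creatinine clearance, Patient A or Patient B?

Patient A

Patient A: SCr = 275 / 88.4 = 3.111 mg/dL
Patient A: CrCl = (140 − 33) × 94 / (72 × 3.111) = 10058.0 / 223.99 ≈ 44.9 mL/min
Patient B: SCr = 276 / 88.4 = 3.122 mg/dL
Patient B: CrCl = (140 − 34) × 45 / (72 × 3.122) × 0.85 = 4770.0 / 224.78 × 0.85 ≈ 18.0 mL/min
44.9 vs 18.0 mL/min → Patient A is higher.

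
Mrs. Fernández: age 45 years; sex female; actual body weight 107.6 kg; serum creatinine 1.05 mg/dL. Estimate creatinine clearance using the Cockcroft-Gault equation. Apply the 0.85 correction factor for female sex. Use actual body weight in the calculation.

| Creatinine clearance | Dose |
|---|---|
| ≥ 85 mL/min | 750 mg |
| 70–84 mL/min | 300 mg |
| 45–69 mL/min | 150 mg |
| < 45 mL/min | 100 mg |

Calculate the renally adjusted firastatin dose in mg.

750 mg

CrCl = (140 − 45) × 107.6 / (72 × 1.05) × 0.85 = 10222.0 / 75.60 × 0.85 ≈ 114.9 mL/min
CrCl ≈ 115 mL/min → bracket ≥ 85 mL/min.
Dose for this bracket: 750 mg.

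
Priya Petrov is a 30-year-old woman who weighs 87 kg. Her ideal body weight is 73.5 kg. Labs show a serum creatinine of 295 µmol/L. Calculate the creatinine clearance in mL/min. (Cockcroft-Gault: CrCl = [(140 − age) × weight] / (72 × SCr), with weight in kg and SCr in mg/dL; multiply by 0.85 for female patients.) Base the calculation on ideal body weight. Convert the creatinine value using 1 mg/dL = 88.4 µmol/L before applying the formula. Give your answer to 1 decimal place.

SCr = 295 / 88.4 = 3.337 mg/dL
CrCl = (140 − 30) × 73.5 / (72 × 3.337) × 0.85 = 8085.0 / 240.26 × 0.85 ≈ 28.6 mL/min

28.6 mL/min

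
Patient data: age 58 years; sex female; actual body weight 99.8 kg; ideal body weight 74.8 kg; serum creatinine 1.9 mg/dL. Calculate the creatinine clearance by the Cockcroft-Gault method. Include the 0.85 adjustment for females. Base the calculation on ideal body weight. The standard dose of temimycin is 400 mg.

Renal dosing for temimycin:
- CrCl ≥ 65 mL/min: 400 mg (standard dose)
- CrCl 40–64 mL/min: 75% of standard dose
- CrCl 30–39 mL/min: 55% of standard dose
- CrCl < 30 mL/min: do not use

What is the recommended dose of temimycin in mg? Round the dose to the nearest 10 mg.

CrCl = (140 − 58) × 74.8 / (72 × 1.9) × 0.85 = 6133.6 / 136.80 × 0.85 ≈ 38.1 mL/min
CrCl ≈ 38 mL/min → bracket 30–39 mL/min.
55% of 400 mg = 220 mg

220 mg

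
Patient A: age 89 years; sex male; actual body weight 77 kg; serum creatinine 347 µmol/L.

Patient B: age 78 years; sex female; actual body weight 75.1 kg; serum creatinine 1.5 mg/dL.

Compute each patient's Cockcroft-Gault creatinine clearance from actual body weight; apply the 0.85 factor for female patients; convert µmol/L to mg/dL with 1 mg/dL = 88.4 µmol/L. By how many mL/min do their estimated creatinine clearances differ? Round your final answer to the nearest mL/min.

Patient A: SCr = 347 / 88.4 = 3.925 mg/dL
Patient A: CrCl = (140 − 89) × 77 / (72 × 3.925) = 3927.0 / 282.60 ≈ 13.9 mL/min
Patient B: CrCl = (140 − 78) × 75.1 / (72 × 1.5) × 0.85 = 4656.2 / 108.00 × 0.85 ≈ 36.6 mL/min
|13.9 − 36.6| = 22.7 mL/min

23 mL/min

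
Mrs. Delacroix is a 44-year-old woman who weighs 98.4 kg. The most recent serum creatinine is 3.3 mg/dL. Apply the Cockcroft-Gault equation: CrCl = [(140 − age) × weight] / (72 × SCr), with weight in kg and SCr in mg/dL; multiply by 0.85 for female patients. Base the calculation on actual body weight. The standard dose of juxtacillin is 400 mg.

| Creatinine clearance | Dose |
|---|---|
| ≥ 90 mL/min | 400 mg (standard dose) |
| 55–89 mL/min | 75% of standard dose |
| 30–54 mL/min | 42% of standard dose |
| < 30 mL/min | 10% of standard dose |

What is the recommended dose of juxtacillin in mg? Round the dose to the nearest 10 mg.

CrCl = (140 − 44) × 98.4 / (72 × 3.3) × 0.85 = 9446.4 / 237.60 × 0.85 ≈ 33.8 mL/min
CrCl ≈ 34 mL/min → bracket 30–54 mL/min.
42% of 400 mg = 168 mg → 170 mg

170 mg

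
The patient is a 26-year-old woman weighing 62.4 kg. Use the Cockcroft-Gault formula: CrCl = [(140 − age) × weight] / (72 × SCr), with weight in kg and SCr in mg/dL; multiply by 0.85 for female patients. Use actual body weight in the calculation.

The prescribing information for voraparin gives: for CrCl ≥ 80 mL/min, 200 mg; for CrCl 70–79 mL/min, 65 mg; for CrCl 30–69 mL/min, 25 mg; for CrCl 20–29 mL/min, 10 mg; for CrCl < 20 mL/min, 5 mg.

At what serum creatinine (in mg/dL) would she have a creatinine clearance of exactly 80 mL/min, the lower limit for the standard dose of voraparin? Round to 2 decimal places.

1.05 mg/dL

Standard dose requires CrCl ≥ 80 mL/min.
Set (140 − 26) × 62.4 × 0.85 / (72 × SCr) = 80
SCr = (140 − 26) × 62.4 × 0.85 / (72 × 80) = 1.050 mg/dL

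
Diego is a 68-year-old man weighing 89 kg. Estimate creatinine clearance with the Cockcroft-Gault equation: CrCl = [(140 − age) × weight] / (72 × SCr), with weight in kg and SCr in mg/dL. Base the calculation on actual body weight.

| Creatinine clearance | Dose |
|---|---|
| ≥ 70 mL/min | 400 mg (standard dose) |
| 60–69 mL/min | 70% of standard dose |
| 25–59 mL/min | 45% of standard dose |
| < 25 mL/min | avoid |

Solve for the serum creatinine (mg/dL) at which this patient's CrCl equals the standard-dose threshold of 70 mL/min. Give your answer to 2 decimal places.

Standard dose requires CrCl ≥ 70 mL/min.
Set (140 − 68) × 89 / (72 × SCr) = 70
SCr = (140 − 68) × 89 / (72 × 70) = 1.271 mg/dL

1.27 mg/dL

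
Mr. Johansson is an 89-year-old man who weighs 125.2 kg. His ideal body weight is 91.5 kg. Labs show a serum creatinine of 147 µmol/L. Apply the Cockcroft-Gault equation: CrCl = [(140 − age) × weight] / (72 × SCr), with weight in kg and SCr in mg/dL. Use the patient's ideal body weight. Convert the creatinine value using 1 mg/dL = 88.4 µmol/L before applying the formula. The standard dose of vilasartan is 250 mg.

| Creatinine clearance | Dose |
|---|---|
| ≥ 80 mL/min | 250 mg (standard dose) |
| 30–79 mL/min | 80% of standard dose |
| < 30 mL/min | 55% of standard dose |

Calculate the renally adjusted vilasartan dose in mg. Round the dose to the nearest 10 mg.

200 mg

SCr = 147 / 88.4 = 1.663 mg/dL
CrCl = (140 − 89) × 91.5 / (72 × 1.663) = 4666.5 / 119.74 ≈ 39.0 mL/min
CrCl ≈ 39 mL/min → bracket 30–79 mL/min.
80% of 250 mg = 200 mg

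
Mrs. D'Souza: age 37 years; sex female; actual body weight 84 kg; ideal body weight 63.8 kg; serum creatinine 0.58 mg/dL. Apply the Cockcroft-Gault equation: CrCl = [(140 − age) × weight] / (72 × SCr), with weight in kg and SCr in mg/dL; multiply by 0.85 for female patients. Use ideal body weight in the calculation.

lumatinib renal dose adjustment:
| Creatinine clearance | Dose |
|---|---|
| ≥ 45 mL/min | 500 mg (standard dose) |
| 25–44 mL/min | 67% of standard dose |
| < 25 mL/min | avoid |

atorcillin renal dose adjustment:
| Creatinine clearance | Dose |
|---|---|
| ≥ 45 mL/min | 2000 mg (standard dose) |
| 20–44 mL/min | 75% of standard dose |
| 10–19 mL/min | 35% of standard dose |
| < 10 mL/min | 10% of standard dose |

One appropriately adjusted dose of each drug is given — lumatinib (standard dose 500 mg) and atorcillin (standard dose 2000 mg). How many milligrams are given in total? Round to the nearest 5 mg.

CrCl = (140 − 37) × 63.8 / (72 × 0.58) × 0.85 = 6571.4 / 41.76 × 0.85 ≈ 133.8 mL/min
CrCl ≈ 134 mL/min.
lumatinib: ≥ 45 mL/min → 100% of 500 mg = 500 mg.
atorcillin: ≥ 45 mL/min → 100% of 2000 mg = 2000 mg.
Total = 500 + 2000 = 2500 mg.

2500 mg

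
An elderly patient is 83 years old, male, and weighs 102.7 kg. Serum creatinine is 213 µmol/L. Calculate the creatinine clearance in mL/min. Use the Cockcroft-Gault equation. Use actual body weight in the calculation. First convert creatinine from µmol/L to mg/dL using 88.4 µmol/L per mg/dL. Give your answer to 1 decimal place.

33.7 mL/min

SCr = 213 / 88.4 = 2.41 mg/dL
CrCl = (140 − 83) × 102.7 / (72 × 2.41) = 5853.9 / 173.52 ≈ 33.7 mL/min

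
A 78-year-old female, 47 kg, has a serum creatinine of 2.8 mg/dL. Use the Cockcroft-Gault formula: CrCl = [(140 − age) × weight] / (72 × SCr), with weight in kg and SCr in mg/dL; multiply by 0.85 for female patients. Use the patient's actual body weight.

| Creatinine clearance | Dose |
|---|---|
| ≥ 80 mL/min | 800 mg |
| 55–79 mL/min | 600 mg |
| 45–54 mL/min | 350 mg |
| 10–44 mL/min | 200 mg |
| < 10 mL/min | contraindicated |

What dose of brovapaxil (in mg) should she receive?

CrCl = (140 − 78) × 47 / (72 × 2.8) × 0.85 = 2914.0 / 201.60 × 0.85 ≈ 12.3 mL/min
CrCl ≈ 12 mL/min → bracket 10–44 mL/min.
Dose for this bracket: 200 mg.

200 mg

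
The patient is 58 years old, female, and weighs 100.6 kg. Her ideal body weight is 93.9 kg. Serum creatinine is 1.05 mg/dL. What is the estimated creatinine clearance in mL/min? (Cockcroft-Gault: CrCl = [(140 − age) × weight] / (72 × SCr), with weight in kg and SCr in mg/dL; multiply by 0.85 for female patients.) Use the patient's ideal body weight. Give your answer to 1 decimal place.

CrCl = (140 − 58) × 93.9 / (72 × 1.05) × 0.85 = 7699.8 / 75.60 × 0.85 ≈ 86.6 mL/min

86.6 mL/min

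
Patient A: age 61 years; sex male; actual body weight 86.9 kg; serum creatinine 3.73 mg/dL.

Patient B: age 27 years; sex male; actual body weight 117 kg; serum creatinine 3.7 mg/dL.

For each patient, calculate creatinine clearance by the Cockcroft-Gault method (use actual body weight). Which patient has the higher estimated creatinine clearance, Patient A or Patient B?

Patient B

Patient A: CrCl = (140 − 61) × 86.9 / (72 × 3.73) = 6865.1 / 268.56 ≈ 25.6 mL/min
Patient B: CrCl = (140 − 27) × 117 / (72 × 3.7) = 13221.0 / 266.40 ≈ 49.6 mL/min
25.6 vs 49.6 mL/min → Patient B is higher.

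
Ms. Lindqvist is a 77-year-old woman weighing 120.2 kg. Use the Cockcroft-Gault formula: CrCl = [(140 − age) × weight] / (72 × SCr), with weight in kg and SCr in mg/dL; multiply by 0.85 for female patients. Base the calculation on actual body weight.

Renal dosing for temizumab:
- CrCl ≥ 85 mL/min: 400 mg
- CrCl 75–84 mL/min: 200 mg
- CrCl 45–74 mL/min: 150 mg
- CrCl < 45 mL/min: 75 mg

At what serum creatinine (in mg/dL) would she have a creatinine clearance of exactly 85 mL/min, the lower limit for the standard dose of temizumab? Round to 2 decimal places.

Standard dose requires CrCl ≥ 85 mL/min.
Set (140 − 77) × 120.2 × 0.85 / (72 × SCr) = 85
SCr = (140 − 77) × 120.2 × 0.85 / (72 × 85) = 1.052 mg/dL

1.05 mg/dL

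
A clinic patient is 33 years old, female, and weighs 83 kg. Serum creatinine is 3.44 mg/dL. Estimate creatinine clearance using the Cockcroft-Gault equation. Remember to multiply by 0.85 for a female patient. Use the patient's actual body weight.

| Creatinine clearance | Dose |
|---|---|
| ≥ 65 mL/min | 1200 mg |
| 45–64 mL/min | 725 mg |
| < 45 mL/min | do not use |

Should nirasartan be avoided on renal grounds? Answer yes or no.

CrCl = (140 − 33) × 83 / (72 × 3.44) × 0.85 = 8881.0 / 247.68 × 0.85 ≈ 30.5 mL/min
CrCl ≈ 30 mL/min, which is < 45 mL/min.

yes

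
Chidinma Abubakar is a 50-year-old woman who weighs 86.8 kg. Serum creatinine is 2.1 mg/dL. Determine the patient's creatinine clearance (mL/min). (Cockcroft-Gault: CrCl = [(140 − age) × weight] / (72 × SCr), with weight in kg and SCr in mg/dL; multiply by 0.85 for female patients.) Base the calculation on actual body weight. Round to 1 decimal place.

43.9 mL/min

CrCl = (140 − 50) × 86.8 / (72 × 2.1) × 0.85 = 7812.0 / 151.20 × 0.85 ≈ 43.9 mL/min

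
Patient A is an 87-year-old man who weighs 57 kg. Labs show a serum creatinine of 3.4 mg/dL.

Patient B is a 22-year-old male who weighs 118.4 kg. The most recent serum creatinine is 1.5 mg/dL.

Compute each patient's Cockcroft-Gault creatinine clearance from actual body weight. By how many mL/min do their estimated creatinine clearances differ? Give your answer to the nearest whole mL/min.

Patient A: CrCl = (140 − 87) × 57 / (72 × 3.4) = 3021.0 / 244.80 ≈ 12.3 mL/min
Patient B: CrCl = (140 − 22) × 118.4 / (72 × 1.5) = 13971.2 / 108.00 ≈ 129.4 mL/min
|12.3 − 129.4| = 117.1 mL/min

117 mL/min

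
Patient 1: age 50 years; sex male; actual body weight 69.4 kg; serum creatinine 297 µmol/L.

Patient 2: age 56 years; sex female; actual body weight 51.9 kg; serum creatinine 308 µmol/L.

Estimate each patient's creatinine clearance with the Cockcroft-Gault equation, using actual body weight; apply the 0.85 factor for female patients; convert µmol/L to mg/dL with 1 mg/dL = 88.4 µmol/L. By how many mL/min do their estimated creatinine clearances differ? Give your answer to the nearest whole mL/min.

11 mL/min

Patient 1: SCr = 297 / 88.4 = 3.36 mg/dL
Patient 1: CrCl = (140 − 50) × 69.4 / (72 × 3.36) = 6246.0 / 241.92 ≈ 25.8 mL/min
Patient 2: SCr = 308 / 88.4 = 3.484 mg/dL
Patient 2: CrCl = (140 − 56) × 51.9 / (72 × 3.484) × 0.85 = 4359.6 / 250.85 × 0.85 ≈ 14.8 mL/min
|25.8 − 14.8| = 11.0 mL/min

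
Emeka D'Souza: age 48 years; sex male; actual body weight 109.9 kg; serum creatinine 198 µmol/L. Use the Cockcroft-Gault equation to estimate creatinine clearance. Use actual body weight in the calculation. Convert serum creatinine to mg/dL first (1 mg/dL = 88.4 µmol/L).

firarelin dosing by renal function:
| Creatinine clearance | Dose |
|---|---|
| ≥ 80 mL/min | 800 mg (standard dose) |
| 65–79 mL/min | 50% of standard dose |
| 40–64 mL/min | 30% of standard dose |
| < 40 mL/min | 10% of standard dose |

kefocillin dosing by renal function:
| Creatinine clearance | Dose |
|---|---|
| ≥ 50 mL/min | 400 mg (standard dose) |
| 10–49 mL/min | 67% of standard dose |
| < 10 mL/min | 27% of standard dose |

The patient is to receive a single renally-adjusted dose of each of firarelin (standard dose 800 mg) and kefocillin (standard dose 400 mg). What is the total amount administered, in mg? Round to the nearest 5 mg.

SCr = 198 / 88.4 = 2.24 mg/dL
CrCl = (140 − 48) × 109.9 / (72 × 2.24) = 10110.8 / 161.28 ≈ 62.7 mL/min
CrCl ≈ 63 mL/min.
firarelin: 40–64 mL/min → 30% of 800 mg = 240 mg.
kefocillin: ≥ 50 mL/min → 100% of 400 mg = 400 mg.
Total = 240 + 400 = 640 mg.

640 mg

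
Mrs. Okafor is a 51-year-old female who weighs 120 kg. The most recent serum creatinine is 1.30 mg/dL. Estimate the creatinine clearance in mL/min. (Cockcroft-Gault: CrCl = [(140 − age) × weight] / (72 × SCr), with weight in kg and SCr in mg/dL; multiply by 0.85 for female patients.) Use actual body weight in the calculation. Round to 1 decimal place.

97.0 mL/min

CrCl = (140 − 51) × 120 / (72 × 1.3) × 0.85 = 10680.0 / 93.60 × 0.85 ≈ 97.0 mL/min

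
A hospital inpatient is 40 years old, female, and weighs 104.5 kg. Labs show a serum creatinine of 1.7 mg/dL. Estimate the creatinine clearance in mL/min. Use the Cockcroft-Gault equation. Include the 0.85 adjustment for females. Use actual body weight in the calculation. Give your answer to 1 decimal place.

72.6 mL/min

CrCl = (140 − 40) × 104.5 / (72 × 1.7) × 0.85 = 10450.0 / 122.40 × 0.85 ≈ 72.6 mL/min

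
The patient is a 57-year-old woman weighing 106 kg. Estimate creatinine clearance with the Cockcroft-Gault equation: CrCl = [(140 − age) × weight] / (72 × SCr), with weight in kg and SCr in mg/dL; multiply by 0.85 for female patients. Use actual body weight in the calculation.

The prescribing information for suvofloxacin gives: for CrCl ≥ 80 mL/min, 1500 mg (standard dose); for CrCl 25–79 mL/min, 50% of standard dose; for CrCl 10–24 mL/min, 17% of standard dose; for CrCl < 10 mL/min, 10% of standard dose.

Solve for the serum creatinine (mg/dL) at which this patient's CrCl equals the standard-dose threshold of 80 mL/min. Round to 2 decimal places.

Standard dose requires CrCl ≥ 80 mL/min.
Set (140 − 57) × 106 × 0.85 / (72 × SCr) = 80
SCr = (140 − 57) × 106 × 0.85 / (72 × 80) = 1.298 mg/dL

1.30 mg/dL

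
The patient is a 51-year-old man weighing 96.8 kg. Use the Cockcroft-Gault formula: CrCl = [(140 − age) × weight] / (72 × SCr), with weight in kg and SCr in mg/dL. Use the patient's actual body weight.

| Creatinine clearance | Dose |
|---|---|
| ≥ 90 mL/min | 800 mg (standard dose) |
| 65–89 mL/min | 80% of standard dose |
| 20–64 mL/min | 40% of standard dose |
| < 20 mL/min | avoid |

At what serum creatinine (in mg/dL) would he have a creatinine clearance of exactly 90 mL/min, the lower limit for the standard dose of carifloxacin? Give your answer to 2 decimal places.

Standard dose requires CrCl ≥ 90 mL/min.
Set (140 − 51) × 96.8 / (72 × SCr) = 90
SCr = (140 − 51) × 96.8 / (72 × 90) = 1.330 mg/dL

1.33 mg/dL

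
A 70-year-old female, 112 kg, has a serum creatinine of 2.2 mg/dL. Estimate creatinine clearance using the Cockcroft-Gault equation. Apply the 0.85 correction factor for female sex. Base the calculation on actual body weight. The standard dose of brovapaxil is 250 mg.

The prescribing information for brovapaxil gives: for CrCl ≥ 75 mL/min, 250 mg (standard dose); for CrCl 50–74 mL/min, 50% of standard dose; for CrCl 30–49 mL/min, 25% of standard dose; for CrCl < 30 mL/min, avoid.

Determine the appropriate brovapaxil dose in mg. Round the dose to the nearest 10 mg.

60 mg

CrCl = (140 − 70) × 112 / (72 × 2.2) × 0.85 = 7840.0 / 158.40 × 0.85 ≈ 42.1 mL/min
CrCl ≈ 42 mL/min → bracket 30–49 mL/min.
25% of 250 mg = 62.5 mg → 60 mg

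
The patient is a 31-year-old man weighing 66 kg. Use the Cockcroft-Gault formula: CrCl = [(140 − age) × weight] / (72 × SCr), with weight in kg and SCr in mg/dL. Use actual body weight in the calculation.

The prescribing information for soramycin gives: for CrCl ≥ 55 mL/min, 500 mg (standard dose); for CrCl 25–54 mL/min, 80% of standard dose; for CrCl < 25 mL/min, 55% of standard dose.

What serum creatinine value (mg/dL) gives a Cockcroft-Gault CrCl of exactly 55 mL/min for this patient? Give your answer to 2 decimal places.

Standard dose requires CrCl ≥ 55 mL/min.
Set (140 − 31) × 66 / (72 × SCr) = 55
SCr = (140 − 31) × 66 / (72 × 55) = 1.817 mg/dL

1.82 mg/dL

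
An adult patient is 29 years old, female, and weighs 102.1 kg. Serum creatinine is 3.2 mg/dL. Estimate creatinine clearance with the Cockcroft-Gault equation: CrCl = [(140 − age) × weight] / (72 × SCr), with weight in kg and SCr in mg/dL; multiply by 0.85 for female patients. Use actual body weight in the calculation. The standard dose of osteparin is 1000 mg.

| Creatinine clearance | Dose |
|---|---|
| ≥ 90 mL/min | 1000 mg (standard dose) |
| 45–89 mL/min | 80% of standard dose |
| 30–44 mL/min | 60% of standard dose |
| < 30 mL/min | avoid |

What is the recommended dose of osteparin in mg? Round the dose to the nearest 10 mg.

CrCl = (140 − 29) × 102.1 / (72 × 3.2) × 0.85 = 11333.1 / 230.40 × 0.85 ≈ 41.8 mL/min
CrCl ≈ 42 mL/min → bracket 30–44 mL/min.
60% of 1000 mg = 600 mg

600 mg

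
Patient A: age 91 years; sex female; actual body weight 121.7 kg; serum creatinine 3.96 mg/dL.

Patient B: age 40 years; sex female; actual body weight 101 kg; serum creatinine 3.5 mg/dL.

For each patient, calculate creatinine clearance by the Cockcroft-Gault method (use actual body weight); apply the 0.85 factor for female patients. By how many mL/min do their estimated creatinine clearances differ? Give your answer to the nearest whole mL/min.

16 mL/min

Patient A: CrCl = (140 − 91) × 121.7 / (72 × 3.96) × 0.85 = 5963.3 / 285.12 × 0.85 ≈ 17.8 mL/min
Patient B: CrCl = (140 − 40) × 101 / (72 × 3.5) × 0.85 = 10100.0 / 252.00 × 0.85 ≈ 34.1 mL/min
|17.8 − 34.1| = 16.3 mL/min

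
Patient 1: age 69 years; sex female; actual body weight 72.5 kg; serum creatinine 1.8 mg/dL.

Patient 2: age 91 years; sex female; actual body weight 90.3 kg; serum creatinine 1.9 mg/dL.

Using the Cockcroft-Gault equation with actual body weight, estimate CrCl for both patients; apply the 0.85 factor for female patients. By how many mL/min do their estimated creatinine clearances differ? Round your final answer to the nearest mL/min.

6 mL/min

Patient 1: CrCl = (140 − 69) × 72.5 / (72 × 1.8) × 0.85 = 5147.5 / 129.60 × 0.85 ≈ 33.8 mL/min
Patient 2: CrCl = (140 − 91) × 90.3 / (72 × 1.9) × 0.85 = 4424.7 / 136.80 × 0.85 ≈ 27.5 mL/min
|33.8 − 27.5| = 6.3 mL/min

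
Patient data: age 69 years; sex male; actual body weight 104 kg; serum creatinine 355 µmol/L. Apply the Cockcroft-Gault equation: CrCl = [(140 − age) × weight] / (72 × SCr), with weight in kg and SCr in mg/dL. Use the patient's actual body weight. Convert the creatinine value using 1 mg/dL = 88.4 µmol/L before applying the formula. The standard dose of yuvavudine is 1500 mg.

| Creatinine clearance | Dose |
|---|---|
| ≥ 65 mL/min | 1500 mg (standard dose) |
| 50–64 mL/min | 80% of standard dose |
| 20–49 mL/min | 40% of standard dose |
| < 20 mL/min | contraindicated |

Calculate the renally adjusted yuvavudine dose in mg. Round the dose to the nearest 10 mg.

600 mg

SCr = 355 / 88.4 = 4.016 mg/dL
CrCl = (140 − 69) × 104 / (72 × 4.016) = 7384.0 / 289.15 ≈ 25.5 mL/min
CrCl ≈ 26 mL/min → bracket 20–49 mL/min.
40% of 1500 mg = 600 mg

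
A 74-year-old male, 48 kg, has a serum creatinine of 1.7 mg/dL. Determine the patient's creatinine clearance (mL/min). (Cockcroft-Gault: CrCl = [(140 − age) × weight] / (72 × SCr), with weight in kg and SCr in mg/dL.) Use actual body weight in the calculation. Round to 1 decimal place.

25.9 mL/min

CrCl = (140 − 74) × 48 / (72 × 1.7) = 3168.0 / 122.40 ≈ 25.9 mL/min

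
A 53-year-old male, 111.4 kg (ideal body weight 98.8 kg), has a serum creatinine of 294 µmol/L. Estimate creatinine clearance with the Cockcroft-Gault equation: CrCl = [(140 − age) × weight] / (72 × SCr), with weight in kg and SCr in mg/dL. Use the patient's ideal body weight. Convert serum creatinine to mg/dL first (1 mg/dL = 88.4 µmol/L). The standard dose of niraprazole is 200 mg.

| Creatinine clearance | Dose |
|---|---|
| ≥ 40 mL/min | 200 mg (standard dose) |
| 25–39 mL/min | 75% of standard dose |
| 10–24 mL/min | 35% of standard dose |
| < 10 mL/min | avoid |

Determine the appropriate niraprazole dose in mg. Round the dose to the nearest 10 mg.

150 mg

SCr = 294 / 88.4 = 3.326 mg/dL
CrCl = (140 − 53) × 98.8 / (72 × 3.326) = 8595.6 / 239.47 ≈ 35.9 mL/min
CrCl ≈ 36 mL/min → bracket 25–39 mL/min.
75% of 200 mg = 150 mg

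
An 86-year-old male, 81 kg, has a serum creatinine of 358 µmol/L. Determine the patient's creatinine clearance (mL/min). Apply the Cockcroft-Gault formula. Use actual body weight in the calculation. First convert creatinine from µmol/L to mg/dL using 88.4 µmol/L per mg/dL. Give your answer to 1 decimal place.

15.0 mL/min

SCr = 358 / 88.4 = 4.05 mg/dL
CrCl = (140 − 86) × 81 / (72 × 4.05) = 4374.0 / 291.60 ≈ 15.0 mL/min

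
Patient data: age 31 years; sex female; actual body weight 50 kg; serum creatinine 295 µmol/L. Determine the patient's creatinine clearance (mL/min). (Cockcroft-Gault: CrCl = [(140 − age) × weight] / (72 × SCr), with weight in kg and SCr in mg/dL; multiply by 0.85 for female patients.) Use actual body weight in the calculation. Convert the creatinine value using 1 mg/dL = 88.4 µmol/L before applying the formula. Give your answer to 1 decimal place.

19.3 mL/min

SCr = 295 / 88.4 = 3.337 mg/dL
CrCl = (140 − 31) × 50 / (72 × 3.337) × 0.85 = 5450.0 / 240.26 × 0.85 ≈ 19.3 mL/min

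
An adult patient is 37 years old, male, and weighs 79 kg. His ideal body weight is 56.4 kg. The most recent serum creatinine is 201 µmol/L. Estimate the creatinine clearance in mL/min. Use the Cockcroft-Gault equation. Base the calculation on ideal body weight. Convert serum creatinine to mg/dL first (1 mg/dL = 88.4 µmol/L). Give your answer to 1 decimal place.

35.5 mL/min

SCr = 201 / 88.4 = 2.274 mg/dL
CrCl = (140 − 37) × 56.4 / (72 × 2.274) = 5809.2 / 163.73 ≈ 35.5 mL/min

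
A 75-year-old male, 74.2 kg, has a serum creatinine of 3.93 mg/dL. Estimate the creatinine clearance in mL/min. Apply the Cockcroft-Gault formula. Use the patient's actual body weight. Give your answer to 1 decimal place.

17.0 mL/min

CrCl = (140 − 75) × 74.2 / (72 × 3.93) = 4823.0 / 282.96 ≈ 17.0 mL/min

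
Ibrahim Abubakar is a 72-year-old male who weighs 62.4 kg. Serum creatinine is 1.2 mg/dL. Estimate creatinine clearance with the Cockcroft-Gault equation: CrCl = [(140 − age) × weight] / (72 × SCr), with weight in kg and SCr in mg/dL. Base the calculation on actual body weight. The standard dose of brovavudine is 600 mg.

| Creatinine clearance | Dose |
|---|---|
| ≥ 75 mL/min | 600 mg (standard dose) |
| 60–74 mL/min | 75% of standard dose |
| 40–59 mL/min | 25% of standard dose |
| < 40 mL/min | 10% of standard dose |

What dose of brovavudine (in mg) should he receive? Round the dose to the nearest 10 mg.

CrCl = (140 − 72) × 62.4 / (72 × 1.2) = 4243.2 / 86.40 ≈ 49.1 mL/min
CrCl ≈ 49 mL/min → bracket 40–59 mL/min.
25% of 600 mg = 150 mg

150 mg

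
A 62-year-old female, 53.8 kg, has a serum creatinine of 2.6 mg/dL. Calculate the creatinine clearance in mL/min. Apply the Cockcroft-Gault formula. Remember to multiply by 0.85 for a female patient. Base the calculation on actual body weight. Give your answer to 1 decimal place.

CrCl = (140 − 62) × 53.8 / (72 × 2.6) × 0.85 = 4196.4 / 187.20 × 0.85 ≈ 19.1 mL/min

19.1 mL/min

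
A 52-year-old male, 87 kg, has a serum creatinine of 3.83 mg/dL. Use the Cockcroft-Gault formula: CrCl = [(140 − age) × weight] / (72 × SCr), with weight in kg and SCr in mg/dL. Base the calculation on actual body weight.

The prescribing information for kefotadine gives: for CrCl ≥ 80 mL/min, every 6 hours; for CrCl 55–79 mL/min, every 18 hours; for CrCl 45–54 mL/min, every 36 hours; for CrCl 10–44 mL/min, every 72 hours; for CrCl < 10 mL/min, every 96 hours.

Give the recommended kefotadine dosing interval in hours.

every 72 hours

CrCl = (140 − 52) × 87 / (72 × 3.83) = 7656.0 / 275.76 ≈ 27.8 mL/min
CrCl ≈ 28 mL/min → bracket 10–44 mL/min → every 72 hours.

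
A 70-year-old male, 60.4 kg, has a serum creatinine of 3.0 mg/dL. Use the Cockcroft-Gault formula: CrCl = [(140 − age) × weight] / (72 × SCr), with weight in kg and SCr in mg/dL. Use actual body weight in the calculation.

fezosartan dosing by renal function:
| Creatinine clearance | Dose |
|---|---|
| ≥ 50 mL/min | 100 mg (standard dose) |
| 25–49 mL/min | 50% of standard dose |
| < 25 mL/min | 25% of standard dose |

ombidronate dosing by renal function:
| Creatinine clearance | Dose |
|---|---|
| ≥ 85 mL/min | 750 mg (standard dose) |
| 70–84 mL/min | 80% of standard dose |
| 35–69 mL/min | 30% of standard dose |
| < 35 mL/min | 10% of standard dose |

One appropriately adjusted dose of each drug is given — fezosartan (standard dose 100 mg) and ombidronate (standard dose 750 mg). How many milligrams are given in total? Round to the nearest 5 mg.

CrCl = (140 − 70) × 60.4 / (72 × 3) = 4228.0 / 216.00 ≈ 19.6 mL/min
CrCl ≈ 20 mL/min.
fezosartan: < 25 mL/min → 25% of 100 mg = 25 mg.
ombidronate: < 35 mL/min → 10% of 750 mg = 75 mg.
Total = 25 + 75 = 100 mg.

100 mg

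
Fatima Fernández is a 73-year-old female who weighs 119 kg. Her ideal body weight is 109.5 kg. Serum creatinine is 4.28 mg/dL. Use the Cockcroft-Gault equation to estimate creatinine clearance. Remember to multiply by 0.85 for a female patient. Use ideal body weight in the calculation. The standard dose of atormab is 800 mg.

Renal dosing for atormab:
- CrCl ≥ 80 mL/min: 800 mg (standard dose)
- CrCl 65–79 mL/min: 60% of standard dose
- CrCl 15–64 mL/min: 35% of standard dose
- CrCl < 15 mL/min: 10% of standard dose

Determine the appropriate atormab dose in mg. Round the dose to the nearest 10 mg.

CrCl = (140 − 73) × 109.5 / (72 × 4.28) × 0.85 = 7336.5 / 308.16 × 0.85 ≈ 20.2 mL/min
CrCl ≈ 20 mL/min → bracket 15–64 mL/min.
35% of 800 mg = 280 mg

280 mg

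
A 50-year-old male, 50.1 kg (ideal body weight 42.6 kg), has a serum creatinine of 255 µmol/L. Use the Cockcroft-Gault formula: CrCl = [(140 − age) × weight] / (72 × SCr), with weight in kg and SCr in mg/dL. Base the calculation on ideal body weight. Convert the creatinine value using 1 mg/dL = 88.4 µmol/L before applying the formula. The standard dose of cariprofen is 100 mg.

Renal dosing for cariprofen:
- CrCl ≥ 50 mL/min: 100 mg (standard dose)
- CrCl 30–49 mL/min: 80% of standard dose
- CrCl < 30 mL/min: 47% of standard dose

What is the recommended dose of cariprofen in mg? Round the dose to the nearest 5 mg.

SCr = 255 / 88.4 = 2.885 mg/dL
CrCl = (140 − 50) × 42.6 / (72 × 2.885) = 3834.0 / 207.72 ≈ 18.5 mL/min
CrCl ≈ 18 mL/min → bracket < 30 mL/min.
47% of 100 mg = 47 mg → 45 mg

45 mg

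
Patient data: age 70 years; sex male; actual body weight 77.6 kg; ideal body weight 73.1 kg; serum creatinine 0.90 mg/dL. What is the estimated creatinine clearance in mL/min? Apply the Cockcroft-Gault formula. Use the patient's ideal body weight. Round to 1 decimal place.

CrCl = (140 − 70) × 73.1 / (72 × 0.9) = 5117.0 / 64.80 ≈ 79.0 mL/min

79.0 mL/min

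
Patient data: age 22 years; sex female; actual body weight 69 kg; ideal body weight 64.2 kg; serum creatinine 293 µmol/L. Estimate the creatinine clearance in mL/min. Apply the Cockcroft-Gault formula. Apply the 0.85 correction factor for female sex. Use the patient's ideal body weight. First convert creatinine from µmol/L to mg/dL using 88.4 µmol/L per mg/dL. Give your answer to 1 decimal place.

SCr = 293 / 88.4 = 3.314 mg/dL
CrCl = (140 − 22) × 64.2 / (72 × 3.314) × 0.85 = 7575.6 / 238.61 × 0.85 ≈ 27.0 mL/min

27.0 mL/min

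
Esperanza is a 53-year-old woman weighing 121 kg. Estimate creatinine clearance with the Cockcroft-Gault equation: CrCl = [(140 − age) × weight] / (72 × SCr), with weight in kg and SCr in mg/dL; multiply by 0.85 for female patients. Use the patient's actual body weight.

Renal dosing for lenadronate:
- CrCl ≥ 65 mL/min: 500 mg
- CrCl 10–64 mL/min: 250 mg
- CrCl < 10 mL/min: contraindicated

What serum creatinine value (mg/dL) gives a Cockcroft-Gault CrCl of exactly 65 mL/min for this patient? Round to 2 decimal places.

1.91 mg/dL

Standard dose requires CrCl ≥ 65 mL/min.
Set (140 − 53) × 121 × 0.85 / (72 × SCr) = 65
SCr = (140 − 53) × 121 × 0.85 / (72 × 65) = 1.912 mg/dL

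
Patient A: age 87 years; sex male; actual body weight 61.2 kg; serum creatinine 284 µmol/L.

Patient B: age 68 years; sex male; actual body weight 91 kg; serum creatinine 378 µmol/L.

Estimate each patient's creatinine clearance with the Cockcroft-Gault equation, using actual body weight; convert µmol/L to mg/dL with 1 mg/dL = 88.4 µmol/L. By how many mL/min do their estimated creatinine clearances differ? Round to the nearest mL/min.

7 mL/min

Patient A: SCr = 284 / 88.4 = 3.213 mg/dL
Patient A: CrCl = (140 − 87) × 61.2 / (72 × 3.213) = 3243.6 / 231.34 ≈ 14.0 mL/min
Patient B: SCr = 378 / 88.4 = 4.276 mg/dL
Patient B: CrCl = (140 − 68) × 91 / (72 × 4.276) = 6552.0 / 307.87 ≈ 21.3 mL/min
|14.0 − 21.3| = 7.3 mL/min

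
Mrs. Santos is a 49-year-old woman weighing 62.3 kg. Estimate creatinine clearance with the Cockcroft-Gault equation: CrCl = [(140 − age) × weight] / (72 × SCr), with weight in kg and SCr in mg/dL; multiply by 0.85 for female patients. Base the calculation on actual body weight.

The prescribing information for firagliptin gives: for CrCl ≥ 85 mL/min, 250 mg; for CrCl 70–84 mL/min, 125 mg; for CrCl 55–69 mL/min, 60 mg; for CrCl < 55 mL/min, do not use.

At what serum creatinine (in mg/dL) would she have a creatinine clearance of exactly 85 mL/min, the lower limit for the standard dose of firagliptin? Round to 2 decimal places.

Standard dose requires CrCl ≥ 85 mL/min.
Set (140 − 49) × 62.3 × 0.85 / (72 × SCr) = 85
SCr = (140 − 49) × 62.3 × 0.85 / (72 × 85) = 0.787 mg/dL

0.79 mg/dL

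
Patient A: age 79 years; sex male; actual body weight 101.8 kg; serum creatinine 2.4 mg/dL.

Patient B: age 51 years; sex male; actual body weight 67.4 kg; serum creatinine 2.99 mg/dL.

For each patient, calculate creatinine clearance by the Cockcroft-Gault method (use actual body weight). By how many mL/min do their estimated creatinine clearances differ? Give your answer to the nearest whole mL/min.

8 mL/min

Patient A: CrCl = (140 − 79) × 101.8 / (72 × 2.4) = 6209.8 / 172.80 ≈ 35.9 mL/min
Patient B: CrCl = (140 − 51) × 67.4 / (72 × 2.99) = 5998.6 / 215.28 ≈ 27.9 mL/min
|35.9 − 27.9| = 8.0 mL/min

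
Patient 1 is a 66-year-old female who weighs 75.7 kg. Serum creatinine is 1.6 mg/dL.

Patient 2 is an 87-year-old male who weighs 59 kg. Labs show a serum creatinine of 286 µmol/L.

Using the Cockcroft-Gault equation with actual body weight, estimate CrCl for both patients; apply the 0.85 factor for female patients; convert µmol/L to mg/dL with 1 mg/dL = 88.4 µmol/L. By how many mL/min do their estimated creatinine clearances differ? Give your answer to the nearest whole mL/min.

28 mL/min

Patient 1: CrCl = (140 − 66) × 75.7 / (72 × 1.6) × 0.85 = 5601.8 / 115.20 × 0.85 ≈ 41.3 mL/min
Patient 2: SCr = 286 / 88.4 = 3.235 mg/dL
Patient 2: CrCl = (140 − 87) × 59 / (72 × 3.235) = 3127.0 / 232.92 ≈ 13.4 mL/min
|41.3 − 13.4| = 27.9 mL/min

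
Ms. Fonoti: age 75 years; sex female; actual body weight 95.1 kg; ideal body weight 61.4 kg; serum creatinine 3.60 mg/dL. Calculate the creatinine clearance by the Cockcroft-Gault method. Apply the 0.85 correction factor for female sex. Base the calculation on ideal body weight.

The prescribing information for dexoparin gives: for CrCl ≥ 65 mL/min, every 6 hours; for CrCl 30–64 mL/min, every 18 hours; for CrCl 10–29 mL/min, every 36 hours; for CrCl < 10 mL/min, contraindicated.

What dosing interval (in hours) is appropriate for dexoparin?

every 36 hours

CrCl = (140 − 75) × 61.4 / (72 × 3.6) × 0.85 = 3991.0 / 259.20 × 0.85 ≈ 13.1 mL/min
CrCl ≈ 13 mL/min → bracket 10–29 mL/min → every 36 hours.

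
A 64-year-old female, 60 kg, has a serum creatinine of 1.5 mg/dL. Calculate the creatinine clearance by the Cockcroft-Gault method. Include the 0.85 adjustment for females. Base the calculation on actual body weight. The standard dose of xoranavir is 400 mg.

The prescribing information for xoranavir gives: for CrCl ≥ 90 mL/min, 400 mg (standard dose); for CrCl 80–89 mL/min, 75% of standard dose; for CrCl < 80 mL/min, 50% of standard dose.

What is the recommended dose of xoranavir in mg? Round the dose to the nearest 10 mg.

200 mg

CrCl = (140 − 64) × 60 / (72 × 1.5) × 0.85 = 4560.0 / 108.00 × 0.85 ≈ 35.9 mL/min
CrCl ≈ 36 mL/min → bracket < 80 mL/min.
50% of 400 mg = 200 mg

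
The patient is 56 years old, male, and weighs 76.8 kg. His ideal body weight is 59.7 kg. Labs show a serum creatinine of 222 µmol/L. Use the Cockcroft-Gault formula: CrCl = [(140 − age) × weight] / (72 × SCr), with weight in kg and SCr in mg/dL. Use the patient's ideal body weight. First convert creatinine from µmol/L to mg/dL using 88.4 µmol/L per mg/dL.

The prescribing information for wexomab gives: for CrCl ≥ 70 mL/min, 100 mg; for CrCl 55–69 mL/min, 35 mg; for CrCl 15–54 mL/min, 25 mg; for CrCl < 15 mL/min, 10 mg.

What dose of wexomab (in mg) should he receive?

SCr = 222 / 88.4 = 2.511 mg/dL
CrCl = (140 − 56) × 59.7 / (72 × 2.511) = 5014.8 / 180.79 ≈ 27.7 mL/min
CrCl ≈ 28 mL/min → bracket 15–54 mL/min.
Dose for this bracket: 25 mg.

25 mg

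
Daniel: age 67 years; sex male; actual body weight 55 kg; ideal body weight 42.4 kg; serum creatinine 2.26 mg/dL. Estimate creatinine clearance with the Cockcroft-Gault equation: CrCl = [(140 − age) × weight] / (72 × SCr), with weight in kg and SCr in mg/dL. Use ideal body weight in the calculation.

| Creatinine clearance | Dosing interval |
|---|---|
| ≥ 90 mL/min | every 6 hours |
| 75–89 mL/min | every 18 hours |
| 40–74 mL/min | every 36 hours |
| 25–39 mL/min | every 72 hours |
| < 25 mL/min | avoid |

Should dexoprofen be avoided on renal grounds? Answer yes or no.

CrCl = (140 − 67) × 42.4 / (72 × 2.26) = 3095.2 / 162.72 ≈ 19.0 mL/min
CrCl ≈ 19 mL/min, which is < 25 mL/min.

yes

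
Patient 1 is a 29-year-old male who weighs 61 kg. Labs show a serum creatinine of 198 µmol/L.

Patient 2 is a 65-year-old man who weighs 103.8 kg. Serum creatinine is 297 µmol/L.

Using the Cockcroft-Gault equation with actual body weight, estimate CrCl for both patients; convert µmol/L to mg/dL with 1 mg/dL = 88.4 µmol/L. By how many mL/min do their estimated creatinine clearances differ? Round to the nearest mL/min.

Patient 1: SCr = 198 / 88.4 = 2.24 mg/dL
Patient 1: CrCl = (140 − 29) × 61 / (72 × 2.24) = 6771.0 / 161.28 ≈ 42.0 mL/min
Patient 2: SCr = 297 / 88.4 = 3.36 mg/dL
Patient 2: CrCl = (140 − 65) × 103.8 / (72 × 3.36) = 7785.0 / 241.92 ≈ 32.2 mL/min
|42.0 − 32.2| = 9.8 mL/min

10 mL/min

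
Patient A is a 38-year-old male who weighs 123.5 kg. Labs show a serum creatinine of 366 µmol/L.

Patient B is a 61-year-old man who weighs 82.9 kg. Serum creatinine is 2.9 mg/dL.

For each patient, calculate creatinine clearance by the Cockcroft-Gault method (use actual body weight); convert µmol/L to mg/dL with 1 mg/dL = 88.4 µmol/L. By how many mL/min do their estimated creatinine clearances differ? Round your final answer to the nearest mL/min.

11 mL/min

Patient A: SCr = 366 / 88.4 = 4.14 mg/dL
Patient A: CrCl = (140 − 38) × 123.5 / (72 × 4.14) = 12597.0 / 298.08 ≈ 42.3 mL/min
Patient B: CrCl = (140 − 61) × 82.9 / (72 × 2.9) = 6549.1 / 208.80 ≈ 31.4 mL/min
|42.3 − 31.4| = 10.9 mL/min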